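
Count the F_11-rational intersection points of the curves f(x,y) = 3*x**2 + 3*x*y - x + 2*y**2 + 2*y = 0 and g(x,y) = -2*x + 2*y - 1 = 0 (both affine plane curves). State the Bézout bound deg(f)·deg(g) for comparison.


Common zeros: ∅; count = 0; Bézout bound = 2.

deg(f) = 2, deg(g) = 1, so Bézout bound = 2.
Scan x ∈ F_11. For each x, list the y ∈ F_11 with f(x, y) ≡ 0 and those with g(x, y) ≡ 0 (mod 11); the common zeros in that column are the intersection.
  x = 0: f ≡ 0 at y ∈ {0, 10}; g ≡ 0 at y ∈ {6}; common: ∅.
  x = 1: f ≡ 0 at y ∈ {5, 9}; g ≡ 0 at y ∈ {7}; common: ∅.
  x = 2: f ≡ 0 at y ∈ ∅; g ≡ 0 at y ∈ {8}; common: ∅.
  x = 3: f ≡ 0 at y ∈ ∅; g ≡ 0 at y ∈ {9}; common: ∅.
  x = 4: f ≡ 0 at y ∈ {0, 4}; g ≡ 0 at y ∈ {10}; common: ∅.
  x = 5: f ≡ 0 at y ∈ {9, 10}; g ≡ 0 at y ∈ {0}; common: ∅.
  x = 6: f ≡ 0 at y ∈ ∅; g ≡ 0 at y ∈ {1}; common: ∅.
  x = 7: f ≡ 0 at y ∈ {1, 4}; g ≡ 0 at y ∈ {2}; common: ∅.
  x = 8: f ≡ 0 at y ∈ ∅; g ≡ 0 at y ∈ {3}; common: ∅.
  x = 9: f ≡ 0 at y ∈ {5, 8}; g ≡ 0 at y ∈ {4}; common: ∅.
  x = 10: f ≡ 0 at y ∈ ∅; g ≡ 0 at y ∈ {5}; common: ∅.
Collecting: common zeros = ∅, so the count is 0.
Comparison with the Bézout bound: 0 ≤ 2 = deg(f)·deg(g), as expected for curves with no common component (the affine F_11-count falls short of the bound because intersections may lie at infinity, over extension fields, or carry multiplicity).


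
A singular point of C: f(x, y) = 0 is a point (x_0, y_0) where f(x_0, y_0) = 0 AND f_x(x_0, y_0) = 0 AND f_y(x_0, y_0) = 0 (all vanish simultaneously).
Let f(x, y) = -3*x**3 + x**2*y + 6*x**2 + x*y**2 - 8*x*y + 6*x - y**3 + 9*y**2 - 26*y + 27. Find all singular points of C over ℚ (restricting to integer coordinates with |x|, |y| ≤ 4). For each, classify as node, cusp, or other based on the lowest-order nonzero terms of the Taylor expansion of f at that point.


Singular points: {(1, 3)}; classification: cusp.

Compute partial derivatives:
  f_x = -9*x**2 + 2*x*y + 12*x + y**2 - 8*y + 6.
  f_y = x**2 + 2*x*y - 8*x - 3*y**2 + 18*y - 26.
Scan x_0 ∈ {−4, ..., 4}. For each x_0, f_y(x_0, y) is a polynomial in y; find its integer roots y ∈ {−4, ..., 4}, then test f_x and f at those candidates.
  x = -4: f_y(-4, y) = -3*y**2 + 10*y + 22; no integer root y with |y| ≤ 4.
  x = -3: f_y(-3, y) = -3*y**2 + 12*y + 7; no integer root y with |y| ≤ 4.
  x = -2: f_y(-2, y) = -3*y**2 + 14*y - 6; no integer root y with |y| ≤ 4.
  x = -1: f_y(-1, y) = -3*y**2 + 16*y - 17; no integer root y with |y| ≤ 4.
  x = 0: f_y(0, y) = -3*y**2 + 18*y - 26; no integer root y with |y| ≤ 4.
  x = 1: f_y(1, y) = -3*y**2 + 20*y - 33; vanishes at y ∈ {3}. (1, 3): f_x = 0, f = 0 — SINGULAR.
  x = 2: f_y(2, y) = -3*y**2 + 22*y - 38; no integer root y with |y| ≤ 4.
  x = 3: f_y(3, y) = -3*y**2 + 24*y - 41; no integer root y with |y| ≤ 4.
  x = 4: f_y(4, y) = -3*y**2 + 26*y - 42; no integer root y with |y| ≤ 4.
Only singular point on the grid: (1, 3).
Classify: substitute x = 1 + u, y = 3 + v and expand: f = -3*u**3 + u**2*v + u*v**2 - v**3 + v**2.
No constant or linear terms (consistent with a singular point). Quadratic part: v**2. Cubic part: -3*u**3 + u**2*v + u*v**2 - v**3.
The quadratic part v**2 is a perfect square, so there is a single (double) tangent line v = 0, i.e. y = 3. Restricting the cubic part to that line (v = 0) leaves -3*u**3 ≠ 0, so f is not divisible by v and the branch is v² ≈ 3*u**3 to lowest order — this is a cusp.
Classification: cusp.


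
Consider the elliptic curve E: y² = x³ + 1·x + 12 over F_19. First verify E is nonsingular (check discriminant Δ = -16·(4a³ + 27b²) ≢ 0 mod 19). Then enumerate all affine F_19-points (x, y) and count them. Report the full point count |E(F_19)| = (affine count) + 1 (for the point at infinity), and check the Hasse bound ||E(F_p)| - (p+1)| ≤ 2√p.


Affine points = {(3, 2), (3, 17), (4, 2), (4, 17), (5, 3), (5, 16), (6, 5), (6, 14), (7, 1), (7, 18), (8, 0), (9, 3), (9, 16), (11, 9), (11, 10), (12, 2), (12, 17), (15, 1), (15, 18), (16, 1), (16, 18)}; affine count = 21; |E(F_19)| = 22.

Discriminant check: Δ ∝ 4a³ + 27b² = 4·1³ + 27·12² = 4·1 + 27·144 ≡ 16 (mod 19). Nonzero ⇒ E is nonsingular.
For each x ∈ F_19, compute rhs = x³ + 1·x + 12 mod 19, then count y ∈ F_19 with y² ≡ rhs.
  x = 0: rhs = 12, matching y values: none (0 points).
  x = 1: rhs = 14, matching y values: none (0 points).
  x = 2: rhs = 3, matching y values: none (0 points).
  x = 3: rhs = 4, matching y values: 2, 17 (2 points).
  x = 4: rhs = 4, matching y values: 2, 17 (2 points).
  x = 5: rhs = 9, matching y values: 3, 16 (2 points).
  x = 6: rhs = 6, matching y values: 5, 14 (2 points).
  x = 7: rhs = 1, matching y values: 1, 18 (2 points).
  x = 8: rhs = 0, matching y values: 0 (1 points).
  x = 9: rhs = 9, matching y values: 3, 16 (2 points).
  x = 10: rhs = 15, matching y values: none (0 points).
  x = 11: rhs = 5, matching y values: 9, 10 (2 points).
  x = 12: rhs = 4, matching y values: 2, 17 (2 points).
  x = 13: rhs = 18, matching y values: none (0 points).
  x = 14: rhs = 15, matching y values: none (0 points).
  x = 15: rhs = 1, matching y values: 1, 18 (2 points).
  x = 16: rhs = 1, matching y values: 1, 18 (2 points).
  x = 17: rhs = 2, matching y values: none (0 points).
  x = 18: rhs = 10, matching y values: none (0 points).
Total affine count: 21.
Full point count |E(F_19)| = 21 + 1 = 22.
Hasse bound: |22 − (19+1)| = |2| = 2 ≤ 2√19 ≈ 8.7178 ✓.


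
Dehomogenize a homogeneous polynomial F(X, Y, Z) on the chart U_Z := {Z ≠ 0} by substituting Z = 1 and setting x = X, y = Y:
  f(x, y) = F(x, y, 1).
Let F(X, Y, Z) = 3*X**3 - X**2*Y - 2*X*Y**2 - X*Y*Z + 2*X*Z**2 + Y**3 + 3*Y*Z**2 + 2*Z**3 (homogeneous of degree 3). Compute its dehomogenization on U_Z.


f(x, y) = 3*x**3 - x**2*y - 2*x*y**2 - x*y + 2*x + y**3 + 3*y + 2

On U_Z we set Z = 1. Each monomial c·X^i·Y^j·Z^k in F becomes c·x^i·y^j·1^k = c·x^i·y^j.
Substituting Z = 1: F(X, Y, 1) = 3*x**3 - x**2*y - 2*x*y**2 - x*y + 2*x + y**3 + 3*y + 2.
Note: deg(f) ≤ deg(F) = 3; strict inequality happens when F is divisible by Z (lost terms).


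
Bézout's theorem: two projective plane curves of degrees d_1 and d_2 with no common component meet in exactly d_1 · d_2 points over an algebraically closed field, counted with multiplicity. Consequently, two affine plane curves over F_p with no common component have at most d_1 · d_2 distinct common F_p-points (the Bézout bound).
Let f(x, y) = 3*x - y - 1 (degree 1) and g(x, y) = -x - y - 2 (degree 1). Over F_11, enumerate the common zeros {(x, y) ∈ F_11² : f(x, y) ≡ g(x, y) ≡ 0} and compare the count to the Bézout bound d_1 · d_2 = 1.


Common zeros: {(8, 1)}; count = 1; Bézout bound = 1.

deg(f) = 1, deg(g) = 1, so Bézout bound = 1.
Scan x ∈ F_11. For each x, list the y ∈ F_11 with f(x, y) ≡ 0 and those with g(x, y) ≡ 0 (mod 11); the common zeros in that column are the intersection.
  x = 0: f ≡ 0 at y ∈ {10}; g ≡ 0 at y ∈ {9}; common: ∅.
  x = 1: f ≡ 0 at y ∈ {2}; g ≡ 0 at y ∈ {8}; common: ∅.
  x = 2: f ≡ 0 at y ∈ {5}; g ≡ 0 at y ∈ {7}; common: ∅.
  x = 3: f ≡ 0 at y ∈ {8}; g ≡ 0 at y ∈ {6}; common: ∅.
  x = 4: f ≡ 0 at y ∈ {0}; g ≡ 0 at y ∈ {5}; common: ∅.
  x = 5: f ≡ 0 at y ∈ {3}; g ≡ 0 at y ∈ {4}; common: ∅.
  x = 6: f ≡ 0 at y ∈ {6}; g ≡ 0 at y ∈ {3}; common: ∅.
  x = 7: f ≡ 0 at y ∈ {9}; g ≡ 0 at y ∈ {2}; common: ∅.
  x = 8: f ≡ 0 at y ∈ {1}; g ≡ 0 at y ∈ {1}; common: {1}.
  x = 9: f ≡ 0 at y ∈ {4}; g ≡ 0 at y ∈ {0}; common: ∅.
  x = 10: f ≡ 0 at y ∈ {7}; g ≡ 0 at y ∈ {10}; common: ∅.
Collecting: common zeros = {(8, 1)}, so the count is 1.
Comparison with the Bézout bound: 1 ≤ 1 = deg(f)·deg(g), as expected for curves with no common component (the bound is attained).


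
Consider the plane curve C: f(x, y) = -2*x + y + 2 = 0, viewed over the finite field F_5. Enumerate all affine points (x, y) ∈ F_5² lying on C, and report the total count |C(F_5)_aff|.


Affine F_5-points: {(0, 3), (1, 0), (2, 2), (3, 4), (4, 1)}; count = 5.

For each of the 25 pairs (x, y) ∈ F_5², evaluate f(x, y) mod 5. Record the zeros.
  x = 0: [0↦2, 1↦3, 2↦4, 3↦0, 4↦1]  zeros at y ∈ {3}
  x = 1: [0↦0, 1↦1, 2↦2, 3↦3, 4↦4]  zeros at y ∈ {0}
  x = 2: [0↦3, 1↦4, 2↦0, 3↦1, 4↦2]  zeros at y ∈ {2}
  x = 3: [0↦1, 1↦2, 2↦3, 3↦4, 4↦0]  zeros at y ∈ {4}
  x = 4: [0↦4, 1↦0, 2↦1, 3↦2, 4↦3]  zeros at y ∈ {1}
Collecting zeros: affine points = {(0, 3), (1, 0), (2, 2), (3, 4), (4, 1)}.
Total count |C(F_5)_aff| = 5.


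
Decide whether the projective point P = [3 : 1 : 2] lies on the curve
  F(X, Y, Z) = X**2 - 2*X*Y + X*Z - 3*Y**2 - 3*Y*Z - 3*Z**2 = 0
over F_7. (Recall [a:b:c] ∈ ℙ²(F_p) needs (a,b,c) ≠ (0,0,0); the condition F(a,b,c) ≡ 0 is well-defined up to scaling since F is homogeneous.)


F(3,1,2) ≡ 2 (mod 7); P is NOT on the curve.

Evaluate F(3, 1, 2) term-by-term (mod 7).
  X**2 ↦ 1·9·1·1 = 9
  -2*X*Y ↦ -2·3·1·1 = -6
  X*Z ↦ 1·3·1·2 = 6
  -3*Y**2 ↦ -3·1·1·1 = -3
  -3*Y*Z ↦ -3·1·1·2 = -6
  -3*Z**2 ↦ -3·1·1·4 = -12
Sum: F(3, 1, 2) = (9) + (-6) + (6) + (-3) + (-6) + (-12) = -12.
Reducing mod 7: -12 ≡ 2 (mod 7).
Since F(a, b, c) ≡ 2 ≠ 0 (mod 7), P does NOT lie on the curve.


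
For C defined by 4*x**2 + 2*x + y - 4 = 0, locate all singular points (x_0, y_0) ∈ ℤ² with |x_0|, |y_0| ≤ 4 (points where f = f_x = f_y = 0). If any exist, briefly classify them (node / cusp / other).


No singular points in the scanned grid; C is smooth there.

Compute partial derivatives:
  f_x = 8*x + 2.
  f_y = 1.
f_y = 1 is a nonzero constant, so f_y never vanishes: no point (x, y) can satisfy f = f_x = f_y = 0. In particular no (x, y) ∈ {−4, ..., 4}² is singular; the curve is smooth.


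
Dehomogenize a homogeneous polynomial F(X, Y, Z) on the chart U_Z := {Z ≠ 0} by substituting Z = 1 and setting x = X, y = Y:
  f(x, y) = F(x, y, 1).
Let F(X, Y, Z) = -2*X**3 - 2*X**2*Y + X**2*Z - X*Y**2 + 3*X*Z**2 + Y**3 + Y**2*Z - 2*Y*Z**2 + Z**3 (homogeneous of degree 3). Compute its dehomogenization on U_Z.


f(x, y) = -2*x**3 - 2*x**2*y + x**2 - x*y**2 + 3*x + y**3 + y**2 - 2*y + 1

On U_Z we set Z = 1. Each monomial c·X^i·Y^j·Z^k in F becomes c·x^i·y^j·1^k = c·x^i·y^j.
Substituting Z = 1: F(X, Y, 1) = -2*x**3 - 2*x**2*y + x**2 - x*y**2 + 3*x + y**3 + y**2 - 2*y + 1.
Note: deg(f) ≤ deg(F) = 3; strict inequality happens when F is divisible by Z (lost terms).


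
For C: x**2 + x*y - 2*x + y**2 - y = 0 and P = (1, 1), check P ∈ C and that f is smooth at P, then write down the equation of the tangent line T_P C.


Tangent line at P: x + 2*y - 3 = 0.

Step 1: f(1, 1) = 0, so P lies on C.
Step 2: partial derivatives
  f_x(x, y) = 2*x + y - 2, f_y(x, y) = x + 2*y - 1.
  f_x(P) = 1, f_y(P) = 2 (gradient nonzero, so P is smooth).
Step 3: tangent line at P: 1·(x − 1) + 2·(y − 1) = 0.
Expanding: x + 2*y - 3 = 0.


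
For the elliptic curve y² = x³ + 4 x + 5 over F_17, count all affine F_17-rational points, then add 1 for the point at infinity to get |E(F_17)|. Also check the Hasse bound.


Affine points = {(2, 2), (2, 15), (4, 0), (7, 6), (7, 11), (10, 5), (10, 12), (12, 8), (12, 9), (14, 0), (16, 0)}; affine count = 11; |E(F_17)| = 12.

Discriminant check: Δ ∝ 4a³ + 27b² = 4·4³ + 27·5² = 4·64 + 27·25 ≡ 13 (mod 17). Nonzero ⇒ E is nonsingular.
For each x ∈ F_17, compute rhs = x³ + 4·x + 5 mod 17, then count y ∈ F_17 with y² ≡ rhs.
  x = 0: rhs = 5, matching y values: none (0 points).
  x = 1: rhs = 10, matching y values: none (0 points).
  x = 2: rhs = 4, matching y values: 2, 15 (2 points).
  x = 3: rhs = 10, matching y values: none (0 points).
  x = 4: rhs = 0, matching y values: 0 (1 points).
  x = 5: rhs = 14, matching y values: none (0 points).
  x = 6: rhs = 7, matching y values: none (0 points).
  x = 7: rhs = 2, matching y values: 6, 11 (2 points).
  x = 8: rhs = 5, matching y values: none (0 points).
  x = 9: rhs = 5, matching y values: none (0 points).
  x = 10: rhs = 8, matching y values: 5, 12 (2 points).
  x = 11: rhs = 3, matching y values: none (0 points).
  x = 12: rhs = 13, matching y values: 8, 9 (2 points).
  x = 13: rhs = 10, matching y values: none (0 points).
  x = 14: rhs = 0, matching y values: 0 (1 points).
  x = 15: rhs = 6, matching y values: none (0 points).
  x = 16: rhs = 0, matching y values: 0 (1 points).
Total affine count: 11.
Full point count |E(F_17)| = 11 + 1 = 12.
Hasse bound: |12 − (17+1)| = |-6| = 6 ≤ 2√17 ≈ 8.2462 ✓.


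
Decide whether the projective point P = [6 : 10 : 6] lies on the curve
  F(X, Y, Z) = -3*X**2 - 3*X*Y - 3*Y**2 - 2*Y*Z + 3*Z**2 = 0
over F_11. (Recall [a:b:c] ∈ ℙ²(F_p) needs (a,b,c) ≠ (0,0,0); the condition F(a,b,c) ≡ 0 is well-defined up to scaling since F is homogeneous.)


F(6,10,6) ≡ 5 (mod 11); P is NOT on the curve.

Evaluate F(6, 10, 6) term-by-term (mod 11).
  -3*X**2 ↦ -3·36·1·1 = -108
  -3*X*Y ↦ -3·6·10·1 = -180
  -3*Y**2 ↦ -3·1·100·1 = -300
  -2*Y*Z ↦ -2·1·10·6 = -120
  3*Z**2 ↦ 3·1·1·36 = 108
Sum: F(6, 10, 6) = (-108) + (-180) + (-300) + (-120) + (108) = -600.
Reducing mod 11: -600 ≡ 5 (mod 11).
Since F(a, b, c) ≡ 5 ≠ 0 (mod 11), P does NOT lie on the curve.


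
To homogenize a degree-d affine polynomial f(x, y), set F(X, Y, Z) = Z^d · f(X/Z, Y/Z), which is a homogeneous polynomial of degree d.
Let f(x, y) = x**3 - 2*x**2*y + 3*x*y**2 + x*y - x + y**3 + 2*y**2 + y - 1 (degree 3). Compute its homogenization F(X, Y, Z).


F(X, Y, Z) = X**3 - 2*X**2*Y + 3*X*Y**2 + X*Y*Z - X*Z**2 + Y**3 + 2*Y**2*Z + Y*Z**2 - Z**3

deg(f) = 3.
Substitute x = X/Z, y = Y/Z into f, then multiply by Z^3.
  monomial 1·x^3·y^0 ↦ 1·X^3·Y^0·Z^0.
  monomial -2·x^2·y^1 ↦ -2·X^2·Y^1·Z^0.
  monomial 3·x^1·y^2 ↦ 3·X^1·Y^2·Z^0.
  monomial 1·x^1·y^1 ↦ 1·X^1·Y^1·Z^1.
  monomial -1·x^1·y^0 ↦ -1·X^1·Y^0·Z^2.
  monomial 1·x^0·y^3 ↦ 1·X^0·Y^3·Z^0.
  monomial 2·x^0·y^2 ↦ 2·X^0·Y^2·Z^1.
  monomial 1·x^0·y^1 ↦ 1·X^0·Y^1·Z^2.
  monomial -1·x^0·y^0 ↦ -1·X^0·Y^0·Z^3.
Collecting: F(X, Y, Z) = X**3 - 2*X**2*Y + 3*X*Y**2 + X*Y*Z - X*Z**2 + Y**3 + 2*Y**2*Z + Y*Z**2 - Z**3.


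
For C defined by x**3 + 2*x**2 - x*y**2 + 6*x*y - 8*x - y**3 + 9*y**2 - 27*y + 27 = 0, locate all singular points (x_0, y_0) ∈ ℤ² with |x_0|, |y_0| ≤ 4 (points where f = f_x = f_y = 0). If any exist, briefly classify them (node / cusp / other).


Singular points: {(-1, 3)}; classification: node.

Compute partial derivatives:
  f_x = 3*x**2 + 4*x - y**2 + 6*y - 8.
  f_y = -2*x*y + 6*x - 3*y**2 + 18*y - 27.
Scan x_0 ∈ {−4, ..., 4}. For each x_0, f_y(x_0, y) is a polynomial in y; find its integer roots y ∈ {−4, ..., 4}, then test f_x and f at those candidates.
  x = -4: f_y(-4, y) = -3*y**2 + 26*y - 51; vanishes at y ∈ {3}. (-4, 3): f_x = 33 ≠ 0.
  x = -3: f_y(-3, y) = -3*y**2 + 24*y - 45; vanishes at y ∈ {3}. (-3, 3): f_x = 16 ≠ 0.
  x = -2: f_y(-2, y) = -3*y**2 + 22*y - 39; vanishes at y ∈ {3}. (-2, 3): f_x = 5 ≠ 0.
  x = -1: f_y(-1, y) = -3*y**2 + 20*y - 33; vanishes at y ∈ {3}. (-1, 3): f_x = 0, f = 0 — SINGULAR.
  x = 0: f_y(0, y) = -3*y**2 + 18*y - 27; vanishes at y ∈ {3}. (0, 3): f_x = 1 ≠ 0.
  x = 1: f_y(1, y) = -3*y**2 + 16*y - 21; vanishes at y ∈ {3}. (1, 3): f_x = 8 ≠ 0.
  x = 2: f_y(2, y) = -3*y**2 + 14*y - 15; vanishes at y ∈ {3}. (2, 3): f_x = 21 ≠ 0.
  x = 3: f_y(3, y) = -3*y**2 + 12*y - 9; vanishes at y ∈ {1, 3}. (3, 1): f_x = 36 ≠ 0; (3, 3): f_x = 40 ≠ 0.
  x = 4: f_y(4, y) = -3*y**2 + 10*y - 3; vanishes at y ∈ {3}. (4, 3): f_x = 65 ≠ 0.
Only singular point on the grid: (-1, 3).
Classify: substitute x = -1 + u, y = 3 + v and expand: f = u**3 - u**2 - u*v**2 - v**3 + v**2.
No constant or linear terms (consistent with a singular point). Quadratic part: -u**2 + v**2. Cubic part: u**3 - u*v**2 - v**3.
The quadratic part v**2 - u**2 = (v − u)(v + u) splits into two distinct linear factors, so there are two distinct tangent lines y − 3 = ±(x − -1) — this is a node (ordinary double point).
Classification: node.


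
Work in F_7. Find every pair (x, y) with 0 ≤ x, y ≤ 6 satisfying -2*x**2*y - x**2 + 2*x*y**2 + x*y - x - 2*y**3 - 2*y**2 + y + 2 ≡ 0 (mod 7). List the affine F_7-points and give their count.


Affine F_7-points: {(0, 4), (1, 0), (3, 3), (5, 0)}; count = 4.

For each of the 49 pairs (x, y) ∈ F_7², evaluate f(x, y) mod 7. Record the zeros.
  x = 0: [0↦2, 1↦6, 2↦1, 3↦3, 4↦0, 5↦1, 6↦1]  zeros at y ∈ {4}
  x = 1: [0↦0, 1↦5, 2↦5, 3↦2, 4↦5, 5↦2, 6↦2]  zeros at y ∈ {0}
  x = 2: [0↦3, 1↦5, 2↦6, 3↦1, 4↦6, 5↦2, 6↦5]  zeros at y ∈ ∅
  x = 3: [0↦4, 1↦6, 2↦4, 3↦0, 4↦3, 5↦1, 6↦3]  zeros at y ∈ {3}
  x = 4: [0↦3, 1↦1, 2↦6, 3↦6, 4↦3, 5↦6, 6↦3]  zeros at y ∈ ∅
  x = 5: [0↦0, 1↦4, 2↦5, 3↦5, 4↦6, 5↦3, 6↦5]  zeros at y ∈ {0}
  x = 6: [0↦2, 1↦1, 2↦1, 3↦4, 4↦5, 5↦6, 6↦2]  zeros at y ∈ ∅
Collecting zeros: affine points = {(0, 4), (1, 0), (3, 3), (5, 0)}.
Total count |C(F_7)_aff| = 4.


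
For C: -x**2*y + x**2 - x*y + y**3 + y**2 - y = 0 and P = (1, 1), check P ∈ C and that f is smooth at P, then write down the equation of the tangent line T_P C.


Tangent line at P: -x + 2*y - 1 = 0.

Step 1: f(1, 1) = 0, so P lies on C.
Step 2: partial derivatives
  f_x(x, y) = -2*x*y + 2*x - y, f_y(x, y) = -x**2 - x + 3*y**2 + 2*y - 1.
  f_x(P) = -1, f_y(P) = 2 (gradient nonzero, so P is smooth).
Step 3: tangent line at P: -1·(x − 1) + 2·(y − 1) = 0.
Expanding: -x + 2*y - 1 = 0.


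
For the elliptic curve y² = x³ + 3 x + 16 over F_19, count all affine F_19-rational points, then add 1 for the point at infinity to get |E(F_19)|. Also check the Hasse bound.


Affine points = {(0, 4), (0, 15), (1, 1), (1, 18), (2, 7), (2, 12), (4, 4), (4, 15), (5, 2), (5, 17), (7, 0), (8, 1), (8, 18), (10, 1), (10, 18), (14, 3), (14, 16), (15, 4), (15, 15)}; affine count = 19; |E(F_19)| = 20.

Discriminant check: Δ ∝ 4a³ + 27b² = 4·3³ + 27·16² = 4·27 + 27·256 ≡ 9 (mod 19). Nonzero ⇒ E is nonsingular.
For each x ∈ F_19, compute rhs = x³ + 3·x + 16 mod 19, then count y ∈ F_19 with y² ≡ rhs.
  x = 0: rhs = 16, matching y values: 4, 15 (2 points).
  x = 1: rhs = 1, matching y values: 1, 18 (2 points).
  x = 2: rhs = 11, matching y values: 7, 12 (2 points).
  x = 3: rhs = 14, matching y values: none (0 points).
  x = 4: rhs = 16, matching y values: 4, 15 (2 points).
  x = 5: rhs = 4, matching y values: 2, 17 (2 points).
  x = 6: rhs = 3, matching y values: none (0 points).
  x = 7: rhs = 0, matching y values: 0 (1 points).
  x = 8: rhs = 1, matching y values: 1, 18 (2 points).
  x = 9: rhs = 12, matching y values: none (0 points).
  x = 10: rhs = 1, matching y values: 1, 18 (2 points).
  x = 11: rhs = 12, matching y values: none (0 points).
  x = 12: rhs = 13, matching y values: none (0 points).
  x = 13: rhs = 10, matching y values: none (0 points).
  x = 14: rhs = 9, matching y values: 3, 16 (2 points).
  x = 15: rhs = 16, matching y values: 4, 15 (2 points).
  x = 16: rhs = 18, matching y values: none (0 points).
  x = 17: rhs = 2, matching y values: none (0 points).
  x = 18: rhs = 12, matching y values: none (0 points).
Total affine count: 19.
Full point count |E(F_19)| = 19 + 1 = 20.
Hasse bound: |20 − (19+1)| = |0| = 0 ≤ 2√19 ≈ 8.7178 ✓.


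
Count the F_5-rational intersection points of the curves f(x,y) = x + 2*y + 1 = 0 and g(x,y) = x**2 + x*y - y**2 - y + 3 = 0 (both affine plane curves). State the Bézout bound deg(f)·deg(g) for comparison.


Common zeros: ∅; count = 0; Bézout bound = 2.

deg(f) = 1, deg(g) = 2, so Bézout bound = 2.
Scan x ∈ F_5. For each x, list the y ∈ F_5 with f(x, y) ≡ 0 and those with g(x, y) ≡ 0 (mod 5); the common zeros in that column are the intersection.
  x = 0: f ≡ 0 at y ∈ {2}; g ≡ 0 at y ∈ ∅; common: ∅.
  x = 1: f ≡ 0 at y ∈ {4}; g ≡ 0 at y ∈ {2, 3}; common: ∅.
  x = 2: f ≡ 0 at y ∈ {1}; g ≡ 0 at y ∈ {2, 4}; common: ∅.
  x = 3: f ≡ 0 at y ∈ {3}; g ≡ 0 at y ∈ ∅; common: ∅.
  x = 4: f ≡ 0 at y ∈ {0}; g ≡ 0 at y ∈ {4}; common: ∅.
Collecting: common zeros = ∅, so the count is 0.
Comparison with the Bézout bound: 0 ≤ 2 = deg(f)·deg(g), as expected for curves with no common component (the affine F_5-count falls short of the bound because intersections may lie at infinity, over extension fields, or carry multiplicity).


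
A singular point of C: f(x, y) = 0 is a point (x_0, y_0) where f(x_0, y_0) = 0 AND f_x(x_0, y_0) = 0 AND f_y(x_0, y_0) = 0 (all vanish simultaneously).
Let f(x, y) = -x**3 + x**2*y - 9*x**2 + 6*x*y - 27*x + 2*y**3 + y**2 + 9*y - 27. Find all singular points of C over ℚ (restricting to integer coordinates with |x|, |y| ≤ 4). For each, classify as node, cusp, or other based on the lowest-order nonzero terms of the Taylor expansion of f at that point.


Singular points: {(-3, 0)}; classification: cusp.

Compute partial derivatives:
  f_x = -3*x**2 + 2*x*y - 18*x + 6*y - 27.
  f_y = x**2 + 6*x + 6*y**2 + 2*y + 9.
Scan x_0 ∈ {−4, ..., 4}. For each x_0, f_y(x_0, y) is a polynomial in y; find its integer roots y ∈ {−4, ..., 4}, then test f_x and f at those candidates.
  x = -4: f_y(-4, y) = 6*y**2 + 2*y + 1; no integer root y with |y| ≤ 4.
  x = -3: f_y(-3, y) = 6*y**2 + 2*y; vanishes at y ∈ {0}. (-3, 0): f_x = 0, f = 0 — SINGULAR.
  x = -2: f_y(-2, y) = 6*y**2 + 2*y + 1; no integer root y with |y| ≤ 4.
  x = -1: f_y(-1, y) = 6*y**2 + 2*y + 4; no integer root y with |y| ≤ 4.
  x = 0: f_y(0, y) = 6*y**2 + 2*y + 9; no integer root y with |y| ≤ 4.
  x = 1: f_y(1, y) = 6*y**2 + 2*y + 16; no integer root y with |y| ≤ 4.
  x = 2: f_y(2, y) = 6*y**2 + 2*y + 25; no integer root y with |y| ≤ 4.
  x = 3: f_y(3, y) = 6*y**2 + 2*y + 36; no integer root y with |y| ≤ 4.
  x = 4: f_y(4, y) = 6*y**2 + 2*y + 49; no integer root y with |y| ≤ 4.
Only singular point on the grid: (-3, 0).
Classify: substitute x = -3 + u, y = 0 + v and expand: f = -u**3 + u**2*v + 2*v**3 + v**2.
No constant or linear terms (consistent with a singular point). Quadratic part: v**2. Cubic part: -u**3 + u**2*v + 2*v**3.
The quadratic part v**2 is a perfect square, so there is a single (double) tangent line v = 0, i.e. y = 0. Restricting the cubic part to that line (v = 0) leaves -u**3 ≠ 0, so f is not divisible by v and the branch is v² ≈ u**3 to lowest order — this is a cusp.
Classification: cusp.


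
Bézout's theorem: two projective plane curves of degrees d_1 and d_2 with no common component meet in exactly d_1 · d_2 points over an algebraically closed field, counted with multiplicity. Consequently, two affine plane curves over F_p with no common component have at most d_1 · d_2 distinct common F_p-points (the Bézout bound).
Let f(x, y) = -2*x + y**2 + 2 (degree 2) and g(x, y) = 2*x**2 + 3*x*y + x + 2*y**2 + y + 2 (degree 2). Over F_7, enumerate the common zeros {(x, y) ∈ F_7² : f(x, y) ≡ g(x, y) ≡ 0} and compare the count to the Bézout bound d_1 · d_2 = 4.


Common zeros: ∅; count = 0; Bézout bound = 4.

deg(f) = 2, deg(g) = 2, so Bézout bound = 4.
Scan x ∈ F_7. For each x, list the y ∈ F_7 with f(x, y) ≡ 0 and those with g(x, y) ≡ 0 (mod 7); the common zeros in that column are the intersection.
  x = 0: f ≡ 0 at y ∈ ∅; g ≡ 0 at y ∈ ∅; common: ∅.
  x = 1: f ≡ 0 at y ∈ {0}; g ≡ 0 at y ∈ {2, 3}; common: ∅.
  x = 2: f ≡ 0 at y ∈ {3, 4}; g ≡ 0 at y ∈ {1, 6}; common: ∅.
  x = 3: f ≡ 0 at y ∈ {2, 5}; g ≡ 0 at y ∈ {1}; common: ∅.
  x = 4: f ≡ 0 at y ∈ ∅; g ≡ 0 at y ∈ ∅; common: ∅.
  x = 5: f ≡ 0 at y ∈ {1, 6}; g ≡ 0 at y ∈ ∅; common: ∅.
  x = 6: f ≡ 0 at y ∈ ∅; g ≡ 0 at y ∈ {2, 6}; common: ∅.
Collecting: common zeros = ∅, so the count is 0.
Comparison with the Bézout bound: 0 ≤ 4 = deg(f)·deg(g), as expected for curves with no common component (the affine F_7-count falls short of the bound because intersections may lie at infinity, over extension fields, or carry multiplicity).


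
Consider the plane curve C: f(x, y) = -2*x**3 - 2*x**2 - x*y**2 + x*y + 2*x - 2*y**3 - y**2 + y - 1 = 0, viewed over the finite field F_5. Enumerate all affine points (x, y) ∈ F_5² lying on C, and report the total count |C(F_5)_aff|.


Affine F_5-points: {(1, 1), (1, 4), (2, 4), (3, 3), (4, 1)}; count = 5.

For each of the 25 pairs (x, y) ∈ F_5², evaluate f(x, y) mod 5. Record the zeros.
  x = 0: [0↦4, 1↦2, 2↦1, 3↦4, 4↦4]  zeros at y ∈ ∅
  x = 1: [0↦2, 1↦0, 2↦2, 3↦1, 4↦0]  zeros at y ∈ {1, 4}
  x = 2: [0↦4, 1↦2, 2↦2, 3↦2, 4↦0]  zeros at y ∈ {4}
  x = 3: [0↦3, 1↦1, 2↦4, 3↦0, 4↦2]  zeros at y ∈ {3}
  x = 4: [0↦2, 1↦0, 2↦1, 3↦3, 4↦4]  zeros at y ∈ {1}
Collecting zeros: affine points = {(1, 1), (1, 4), (2, 4), (3, 3), (4, 1)}.
Total count |C(F_5)_aff| = 5.


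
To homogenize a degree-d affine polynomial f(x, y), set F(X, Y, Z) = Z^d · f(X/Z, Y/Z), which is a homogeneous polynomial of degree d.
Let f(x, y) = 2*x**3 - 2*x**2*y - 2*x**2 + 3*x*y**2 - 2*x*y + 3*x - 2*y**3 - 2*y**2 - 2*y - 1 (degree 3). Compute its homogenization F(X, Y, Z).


F(X, Y, Z) = 2*X**3 - 2*X**2*Y - 2*X**2*Z + 3*X*Y**2 - 2*X*Y*Z + 3*X*Z**2 - 2*Y**3 - 2*Y**2*Z - 2*Y*Z**2 - Z**3

deg(f) = 3.
Substitute x = X/Z, y = Y/Z into f, then multiply by Z^3.
  monomial 2·x^3·y^0 ↦ 2·X^3·Y^0·Z^0.
  monomial -2·x^2·y^1 ↦ -2·X^2·Y^1·Z^0.
  monomial -2·x^2·y^0 ↦ -2·X^2·Y^0·Z^1.
  monomial 3·x^1·y^2 ↦ 3·X^1·Y^2·Z^0.
  monomial -2·x^1·y^1 ↦ -2·X^1·Y^1·Z^1.
  monomial 3·x^1·y^0 ↦ 3·X^1·Y^0·Z^2.
  monomial -2·x^0·y^3 ↦ -2·X^0·Y^3·Z^0.
  monomial -2·x^0·y^2 ↦ -2·X^0·Y^2·Z^1.
  monomial -2·x^0·y^1 ↦ -2·X^0·Y^1·Z^2.
  monomial -1·x^0·y^0 ↦ -1·X^0·Y^0·Z^3.
Collecting: F(X, Y, Z) = 2*X**3 - 2*X**2*Y - 2*X**2*Z + 3*X*Y**2 - 2*X*Y*Z + 3*X*Z**2 - 2*Y**3 - 2*Y**2*Z - 2*Y*Z**2 - Z**3.


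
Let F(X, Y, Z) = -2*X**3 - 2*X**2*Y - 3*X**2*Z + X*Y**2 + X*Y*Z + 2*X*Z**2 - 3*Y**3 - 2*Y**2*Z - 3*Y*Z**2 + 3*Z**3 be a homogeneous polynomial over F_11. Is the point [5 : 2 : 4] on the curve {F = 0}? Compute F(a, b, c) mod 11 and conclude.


F(5,2,4) ≡ 6 (mod 11); P is NOT on the curve.

Evaluate F(5, 2, 4) term-by-term (mod 11).
  -2*X**3 ↦ -2·125·1·1 = -250
  -2*X**2*Y ↦ -2·25·2·1 = -100
  -3*X**2*Z ↦ -3·25·1·4 = -300
  X*Y**2 ↦ 1·5·4·1 = 20
  X*Y*Z ↦ 1·5·2·4 = 40
  2*X*Z**2 ↦ 2·5·1·16 = 160
  -3*Y**3 ↦ -3·1·8·1 = -24
  -2*Y**2*Z ↦ -2·1·4·4 = -32
  -3*Y*Z**2 ↦ -3·1·2·16 = -96
  3*Z**3 ↦ 3·1·1·64 = 192
Sum: F(5, 2, 4) = (-250) + (-100) + (-300) + (20) + (40) + (160) + (-24) + (-32) + (-96) + (192) = -390.
Reducing mod 11: -390 ≡ 6 (mod 11).
Since F(a, b, c) ≡ 6 ≠ 0 (mod 11), P does NOT lie on the curve.


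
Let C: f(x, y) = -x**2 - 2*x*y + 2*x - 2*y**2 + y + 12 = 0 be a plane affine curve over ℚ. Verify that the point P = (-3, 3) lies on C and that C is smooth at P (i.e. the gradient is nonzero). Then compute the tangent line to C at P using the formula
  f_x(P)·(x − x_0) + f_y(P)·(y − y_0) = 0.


Tangent line at P: 2*x - 5*y + 21 = 0.

Step 1: f(-3, 3) = 0, so P lies on C.
Step 2: partial derivatives
  f_x(x, y) = -2*x - 2*y + 2, f_y(x, y) = -2*x - 4*y + 1.
  f_x(P) = 2, f_y(P) = -5 (gradient nonzero, so P is smooth).
Step 3: tangent line at P: 2·(x − -3) + -5·(y − 3) = 0.
Expanding: 2*x - 5*y + 21 = 0.


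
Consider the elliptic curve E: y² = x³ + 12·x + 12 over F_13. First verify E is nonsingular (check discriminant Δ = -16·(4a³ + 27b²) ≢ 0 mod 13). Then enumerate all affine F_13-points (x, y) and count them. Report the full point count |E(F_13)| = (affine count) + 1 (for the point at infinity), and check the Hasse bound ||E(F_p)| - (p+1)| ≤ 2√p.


Affine points = {(0, 5), (0, 8), (1, 5), (1, 8), (3, 6), (3, 7), (6, 1), (6, 12), (7, 6), (7, 7), (8, 3), (8, 10), (9, 2), (9, 11), (10, 1), (10, 12), (12, 5), (12, 8)}; affine count = 18; |E(F_13)| = 19.

Discriminant check: Δ ∝ 4a³ + 27b² = 4·12³ + 27·12² = 4·1728 + 27·144 ≡ 10 (mod 13). Nonzero ⇒ E is nonsingular.
For each x ∈ F_13, compute rhs = x³ + 12·x + 12 mod 13, then count y ∈ F_13 with y² ≡ rhs.
  x = 0: rhs = 12, matching y values: 5, 8 (2 points).
  x = 1: rhs = 12, matching y values: 5, 8 (2 points).
  x = 2: rhs = 5, matching y values: none (0 points).
  x = 3: rhs = 10, matching y values: 6, 7 (2 points).
  x = 4: rhs = 7, matching y values: none (0 points).
  x = 5: rhs = 2, matching y values: none (0 points).
  x = 6: rhs = 1, matching y values: 1, 12 (2 points).
  x = 7: rhs = 10, matching y values: 6, 7 (2 points).
  x = 8: rhs = 9, matching y values: 3, 10 (2 points).
  x = 9: rhs = 4, matching y values: 2, 11 (2 points).
  x = 10: rhs = 1, matching y values: 1, 12 (2 points).
  x = 11: rhs = 6, matching y values: none (0 points).
  x = 12: rhs = 12, matching y values: 5, 8 (2 points).
Total affine count: 18.
Full point count |E(F_13)| = 18 + 1 = 19.
Hasse bound: |19 − (13+1)| = |5| = 5 ≤ 2√13 ≈ 7.2111 ✓.


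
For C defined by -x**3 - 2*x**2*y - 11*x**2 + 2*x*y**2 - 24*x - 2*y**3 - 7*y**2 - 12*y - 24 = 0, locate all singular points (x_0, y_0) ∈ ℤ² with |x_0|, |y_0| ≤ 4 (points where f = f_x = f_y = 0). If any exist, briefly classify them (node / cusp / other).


Singular points: {(-2, -2)}; classification: node.

Compute partial derivatives:
  f_x = -3*x**2 - 4*x*y - 22*x + 2*y**2 - 24.
  f_y = -2*x**2 + 4*x*y - 6*y**2 - 14*y - 12.
Scan x_0 ∈ {−4, ..., 4}. For each x_0, f_y(x_0, y) is a polynomial in y; find its integer roots y ∈ {−4, ..., 4}, then test f_x and f at those candidates.
  x = -4: f_y(-4, y) = -6*y**2 - 30*y - 44; no integer root y with |y| ≤ 4.
  x = -3: f_y(-3, y) = -6*y**2 - 26*y - 30; no integer root y with |y| ≤ 4.
  x = -2: f_y(-2, y) = -6*y**2 - 22*y - 20; vanishes at y ∈ {-2}. (-2, -2): f_x = 0, f = 0 — SINGULAR.
  x = -1: f_y(-1, y) = -6*y**2 - 18*y - 14; no integer root y with |y| ≤ 4.
  x = 0: f_y(0, y) = -6*y**2 - 14*y - 12; no integer root y with |y| ≤ 4.
  x = 1: f_y(1, y) = -6*y**2 - 10*y - 14; no integer root y with |y| ≤ 4.
  x = 2: f_y(2, y) = -6*y**2 - 6*y - 20; no integer root y with |y| ≤ 4.
  x = 3: f_y(3, y) = -6*y**2 - 2*y - 30; no integer root y with |y| ≤ 4.
  x = 4: f_y(4, y) = -6*y**2 + 2*y - 44; no integer root y with |y| ≤ 4.
Only singular point on the grid: (-2, -2).
Classify: substitute x = -2 + u, y = -2 + v and expand: f = -u**3 - 2*u**2*v - u**2 + 2*u*v**2 - 2*v**3 + v**2.
No constant or linear terms (consistent with a singular point). Quadratic part: -u**2 + v**2. Cubic part: -u**3 - 2*u**2*v + 2*u*v**2 - 2*v**3.
The quadratic part v**2 - u**2 = (v − u)(v + u) splits into two distinct linear factors, so there are two distinct tangent lines y − -2 = ±(x − -2) — this is a node (ordinary double point).
Classification: node.


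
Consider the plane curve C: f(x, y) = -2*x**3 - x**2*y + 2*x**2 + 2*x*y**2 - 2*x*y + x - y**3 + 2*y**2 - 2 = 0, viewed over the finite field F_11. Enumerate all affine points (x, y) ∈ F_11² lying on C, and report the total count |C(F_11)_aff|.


Affine F_11-points: {(0, 3), (0, 5), (2, 1), (3, 10), (4, 2), (5, 4), (7, 0), (7, 7), (7, 9), (10, 6)}; count = 10.

For each of the 121 pairs (x, y) ∈ F_11², evaluate f(x, y) mod 11. Record the zeros.
  x = 0: [0↦9, 1↦10, 2↦9, 3↦0, 4↦10, 5↦0, 6↦8, 7↦6, 8↦10, 9↦3, 10↦1]  zeros at y ∈ {3, 5}
  x = 1: [0↦10, 1↦10, 2↦1, 3↦10, 4↦9, 5↦3, 6↦8, 7↦7, 8↦5, 9↦7, 10↦7]  zeros at y ∈ ∅
  x = 2: [0↦3, 1↦0, 2↦3, 3↦6, 4↦3, 5↦10, 6↦10, 7↦8, 8↦9, 9↦7, 10↦7]  zeros at y ∈ {1}
  x = 3: [0↦9, 1↦1, 2↦3, 3↦9, 4↦2, 5↦9, 6↦2, 7↦8, 8↦10, 9↦2, 10↦0]  zeros at y ∈ {10}
  x = 4: [0↦5, 1↦1, 2↦0, 3↦7, 4↦5, 5↦10, 6↦5, 7↦6, 8↦7, 9↦2, 10↦7]  zeros at y ∈ {2}
  x = 5: [0↦1, 1↦10, 2↦4, 3↦10, 4↦0, 5↦1, 6↦7, 7↦1, 8↦10, 9↦6, 10↦5]  zeros at y ∈ {4}
  x = 6: [0↦7, 1↦5, 2↦3, 3↦6, 4↦8, 5↦3, 6↦7, 7↦3, 8↦7, 9↦2, 10↦4]  zeros at y ∈ ∅
  x = 7: [0↦0, 1↦7, 2↦7, 3↦5, 4↦6, 5↦4, 6↦4, 7↦0, 8↦8, 9↦0, 10↦3]  zeros at y ∈ {0, 7, 9}
  x = 8: [0↦1, 1↦4, 2↦4, 3↦6, 4↦4, 5↦3, 6↦8, 7↦2, 8↦1, 9↦10, 10↦1]  zeros at y ∈ ∅
  x = 9: [0↦9, 1↦6, 2↦4, 3↦8, 4↦1, 5↦10, 6↦7, 7↦8, 8↦7, 9↦9, 10↦8]  zeros at y ∈ ∅
  x = 10: [0↦1, 1↦1, 2↦6, 3↦10, 4↦7, 5↦2, 6↦0, 7↦6, 8↦3, 9↦7, 10↦1]  zeros at y ∈ {6}
Collecting zeros: affine points = {(0, 3), (0, 5), (2, 1), (3, 10), (4, 2), (5, 4), (7, 0), (7, 7), (7, 9), (10, 6)}.
Total count |C(F_11)_aff| = 10.


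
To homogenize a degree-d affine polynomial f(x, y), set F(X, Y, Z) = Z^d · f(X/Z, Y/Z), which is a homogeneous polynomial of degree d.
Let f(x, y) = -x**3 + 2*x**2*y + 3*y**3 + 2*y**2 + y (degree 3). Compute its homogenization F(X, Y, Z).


F(X, Y, Z) = -X**3 + 2*X**2*Y + 3*Y**3 + 2*Y**2*Z + Y*Z**2

deg(f) = 3.
Substitute x = X/Z, y = Y/Z into f, then multiply by Z^3.
  monomial -1·x^3·y^0 ↦ -1·X^3·Y^0·Z^0.
  monomial 2·x^2·y^1 ↦ 2·X^2·Y^1·Z^0.
  monomial 3·x^0·y^3 ↦ 3·X^0·Y^3·Z^0.
  monomial 2·x^0·y^2 ↦ 2·X^0·Y^2·Z^1.
  monomial 1·x^0·y^1 ↦ 1·X^0·Y^1·Z^2.
Collecting: F(X, Y, Z) = -X**3 + 2*X**2*Y + 3*Y**3 + 2*Y**2*Z + Y*Z**2.


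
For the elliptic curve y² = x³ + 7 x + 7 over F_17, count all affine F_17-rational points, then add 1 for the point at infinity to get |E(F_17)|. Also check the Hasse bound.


Affine points = {(1, 7), (1, 10), (3, 2), (3, 15), (7, 5), (7, 12), (9, 0), (11, 2), (11, 15), (12, 0), (13, 0), (15, 6), (15, 11), (16, 4), (16, 13)}; affine count = 15; |E(F_17)| = 16.

Discriminant check: Δ ∝ 4a³ + 27b² = 4·7³ + 27·7² = 4·343 + 27·49 ≡ 9 (mod 17). Nonzero ⇒ E is nonsingular.
For each x ∈ F_17, compute rhs = x³ + 7·x + 7 mod 17, then count y ∈ F_17 with y² ≡ rhs.
  x = 0: rhs = 7, matching y values: none (0 points).
  x = 1: rhs = 15, matching y values: 7, 10 (2 points).
  x = 2: rhs = 12, matching y values: none (0 points).
  x = 3: rhs = 4, matching y values: 2, 15 (2 points).
  x = 4: rhs = 14, matching y values: none (0 points).
  x = 5: rhs = 14, matching y values: none (0 points).
  x = 6: rhs = 10, matching y values: none (0 points).
  x = 7: rhs = 8, matching y values: 5, 12 (2 points).
  x = 8: rhs = 14, matching y values: none (0 points).
  x = 9: rhs = 0, matching y values: 0 (1 points).
  x = 10: rhs = 6, matching y values: none (0 points).
  x = 11: rhs = 4, matching y values: 2, 15 (2 points).
  x = 12: rhs = 0, matching y values: 0 (1 points).
  x = 13: rhs = 0, matching y values: 0 (1 points).
  x = 14: rhs = 10, matching y values: none (0 points).
  x = 15: rhs = 2, matching y values: 6, 11 (2 points).
  x = 16: rhs = 16, matching y values: 4, 13 (2 points).
Total affine count: 15.
Full point count |E(F_17)| = 15 + 1 = 16.
Hasse bound: |16 − (17+1)| = |-2| = 2 ≤ 2√17 ≈ 8.2462 ✓.


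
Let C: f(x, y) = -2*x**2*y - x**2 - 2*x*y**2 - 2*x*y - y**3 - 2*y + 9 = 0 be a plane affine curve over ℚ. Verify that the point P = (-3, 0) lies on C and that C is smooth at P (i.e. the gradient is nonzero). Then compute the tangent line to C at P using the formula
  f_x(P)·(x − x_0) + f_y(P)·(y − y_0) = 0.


Tangent line at P: 6*x - 14*y + 18 = 0.

Step 1: f(-3, 0) = 0, so P lies on C.
Step 2: partial derivatives
  f_x(x, y) = -4*x*y - 2*x - 2*y**2 - 2*y, f_y(x, y) = -2*x**2 - 4*x*y - 2*x - 3*y**2 - 2.
  f_x(P) = 6, f_y(P) = -14 (gradient nonzero, so P is smooth).
Step 3: tangent line at P: 6·(x − -3) + -14·(y − 0) = 0.
Expanding: 6*x - 14*y + 18 = 0.


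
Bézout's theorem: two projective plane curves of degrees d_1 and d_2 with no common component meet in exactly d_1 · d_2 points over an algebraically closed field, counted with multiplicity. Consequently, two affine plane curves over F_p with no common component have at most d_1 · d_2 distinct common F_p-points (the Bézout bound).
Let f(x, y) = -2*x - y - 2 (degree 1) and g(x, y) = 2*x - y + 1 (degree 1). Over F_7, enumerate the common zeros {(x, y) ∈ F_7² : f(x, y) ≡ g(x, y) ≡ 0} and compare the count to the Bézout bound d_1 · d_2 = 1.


Common zeros: {(1, 3)}; count = 1; Bézout bound = 1.

deg(f) = 1, deg(g) = 1, so Bézout bound = 1.
Scan x ∈ F_7. For each x, list the y ∈ F_7 with f(x, y) ≡ 0 and those with g(x, y) ≡ 0 (mod 7); the common zeros in that column are the intersection.
  x = 0: f ≡ 0 at y ∈ {5}; g ≡ 0 at y ∈ {1}; common: ∅.
  x = 1: f ≡ 0 at y ∈ {3}; g ≡ 0 at y ∈ {3}; common: {3}.
  x = 2: f ≡ 0 at y ∈ {1}; g ≡ 0 at y ∈ {5}; common: ∅.
  x = 3: f ≡ 0 at y ∈ {6}; g ≡ 0 at y ∈ {0}; common: ∅.
  x = 4: f ≡ 0 at y ∈ {4}; g ≡ 0 at y ∈ {2}; common: ∅.
  x = 5: f ≡ 0 at y ∈ {2}; g ≡ 0 at y ∈ {4}; common: ∅.
  x = 6: f ≡ 0 at y ∈ {0}; g ≡ 0 at y ∈ {6}; common: ∅.
Collecting: common zeros = {(1, 3)}, so the count is 1.
Comparison with the Bézout bound: 1 ≤ 1 = deg(f)·deg(g), as expected for curves with no common component (the bound is attained).


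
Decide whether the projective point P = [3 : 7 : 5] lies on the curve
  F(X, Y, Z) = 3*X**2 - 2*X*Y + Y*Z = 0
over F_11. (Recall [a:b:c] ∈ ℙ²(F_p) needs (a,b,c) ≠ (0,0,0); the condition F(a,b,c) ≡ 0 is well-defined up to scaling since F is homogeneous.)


F(3,7,5) ≡ 9 (mod 11); P is NOT on the curve.

Evaluate F(3, 7, 5) term-by-term (mod 11).
  3*X**2 ↦ 3·9·1·1 = 27
  -2*X*Y ↦ -2·3·7·1 = -42
  Y*Z ↦ 1·1·7·5 = 35
Sum: F(3, 7, 5) = (27) + (-42) + (35) = 20.
Reducing mod 11: 20 ≡ 9 (mod 11).
Since F(a, b, c) ≡ 9 ≠ 0 (mod 11), P does NOT lie on the curve.


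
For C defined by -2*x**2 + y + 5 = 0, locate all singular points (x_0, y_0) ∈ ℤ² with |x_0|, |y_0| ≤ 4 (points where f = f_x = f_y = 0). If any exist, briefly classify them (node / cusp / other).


No singular points in the scanned grid; C is smooth there.

Compute partial derivatives:
  f_x = -4*x.
  f_y = 1.
f_y = 1 is a nonzero constant, so f_y never vanishes: no point (x, y) can satisfy f = f_x = f_y = 0. In particular no (x, y) ∈ {−4, ..., 4}² is singular; the curve is smooth.


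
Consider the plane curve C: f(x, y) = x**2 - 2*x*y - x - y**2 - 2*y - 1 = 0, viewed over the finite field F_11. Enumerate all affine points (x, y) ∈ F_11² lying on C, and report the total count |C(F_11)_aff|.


Affine F_11-points: {(0, 10), (1, 3), (1, 4), (4, 0), (4, 1), (5, 5), (6, 3), (6, 5), (8, 0), (8, 4), (10, 1), (10, 10)}; count = 12.

For each of the 121 pairs (x, y) ∈ F_11², evaluate f(x, y) mod 11. Record the zeros.
  x = 0: [0↦10, 1↦7, 2↦2, 3↦6, 4↦8, 5↦8, 6↦6, 7↦2, 8↦7, 9↦10, 10↦0]  zeros at y ∈ {10}
  x = 1: [0↦10, 1↦5, 2↦9, 3↦0, 4↦0, 5↦9, 6↦5, 7↦10, 8↦2, 9↦3, 10↦2]  zeros at y ∈ {3, 4}
  x = 2: [0↦1, 1↦5, 2↦7, 3↦7, 4↦5, 5↦1, 6↦6, 7↦9, 8↦10, 9↦9, 10↦6]  zeros at y ∈ ∅
  x = 3: [0↦5, 1↦7, 2↦7, 3↦5, 4↦1, 5↦6, 6↦9, 7↦10, 8↦9, 9↦6, 10↦1]  zeros at y ∈ ∅
  x = 4: [0↦0, 1↦0, 2↦9, 3↦5, 4↦10, 5↦2, 6↦3, 7↦2, 8↦10, 9↦5, 10↦9]  zeros at y ∈ {0, 1}
  x = 5: [0↦8, 1↦6, 2↦2, 3↦7, 4↦10, 5↦0, 6↦10, 7↦7, 8↦2, 9↦6, 10↦8]  zeros at y ∈ {5}
  x = 6: [0↦7, 1↦3, 2↦8, 3↦0, 4↦1, 5↦0, 6↦8, 7↦3, 8↦7, 9↦9, 10↦9]  zeros at y ∈ {3, 5}
  x = 7: [0↦8, 1↦2, 2↦5, 3↦6, 4↦5, 5↦2, 6↦8, 7↦1, 8↦3, 9↦3, 10↦1]  zeros at y ∈ ∅
  x = 8: [0↦0, 1↦3, 2↦4, 3↦3, 4↦0, 5↦6, 6↦10, 7↦1, 8↦1, 9↦10, 10↦6]  zeros at y ∈ {0, 4}
  x = 9: [0↦5, 1↦6, 2↦5, 3↦2, 4↦8, 5↦1, 6↦3, 7↦3, 8↦1, 9↦8, 10↦2]  zeros at y ∈ ∅
  x = 10: [0↦1, 1↦0, 2↦8, 3↦3, 4↦7, 5↦9, 6↦9, 7↦7, 8↦3, 9↦8, 10↦0]  zeros at y ∈ {1, 10}
Collecting zeros: affine points = {(0, 10), (1, 3), (1, 4), (4, 0), (4, 1), (5, 5), (6, 3), (6, 5), (8, 0), (8, 4), (10, 1), (10, 10)}.
Total count |C(F_11)_aff| = 12.
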